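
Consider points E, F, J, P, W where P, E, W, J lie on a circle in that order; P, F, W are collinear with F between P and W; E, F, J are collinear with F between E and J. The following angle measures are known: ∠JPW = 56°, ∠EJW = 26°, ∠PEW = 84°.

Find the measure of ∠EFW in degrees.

1. ∠JEW = 56°  [same arc WJ]
2. ∠EPW = 26°  [same arc EW]
3. ∠EWP = 70°  [△PEW]
4. ∠EFW = 54°  [△EFW]

∠EFW = 54°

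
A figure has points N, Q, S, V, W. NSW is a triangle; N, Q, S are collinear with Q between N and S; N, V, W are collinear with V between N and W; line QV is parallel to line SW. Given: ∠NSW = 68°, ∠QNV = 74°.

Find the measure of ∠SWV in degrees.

∠SWV = 38°

1. ∠NQV = 68°  [QV∥SW, corresponding at Q]
2. ∠NVQ = 38°  [△NQV]
3. ∠QVW = 142°  [linear pair at V on NW]
4. ∠SWV = 38°  [QV∥SW, co-interior at W–V]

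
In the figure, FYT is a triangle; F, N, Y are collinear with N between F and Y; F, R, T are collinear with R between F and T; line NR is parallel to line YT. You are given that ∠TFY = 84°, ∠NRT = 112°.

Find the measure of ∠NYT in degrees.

∠NYT = 28°

1. ∠NFR = 84°  [N on FY, R on FT]
2. ∠FRN = 68°  [linear pair at R on FT]
3. ∠FNR = 28°  [△FNR]
4. ∠RNY = 152°  [linear pair at N on FY]
5. ∠NYT = 28°  [NR∥YT, co-interior at Y–N]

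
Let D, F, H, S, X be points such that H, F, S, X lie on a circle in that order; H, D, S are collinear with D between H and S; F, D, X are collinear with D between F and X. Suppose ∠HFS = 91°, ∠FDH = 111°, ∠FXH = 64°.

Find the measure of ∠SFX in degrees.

1. ∠FDS = 69°  [linear pair at D on HS]
2. ∠FSH = 64°  [same arc HF]
3. ∠SFX = 47°  [△FDS]

∠SFX = 47°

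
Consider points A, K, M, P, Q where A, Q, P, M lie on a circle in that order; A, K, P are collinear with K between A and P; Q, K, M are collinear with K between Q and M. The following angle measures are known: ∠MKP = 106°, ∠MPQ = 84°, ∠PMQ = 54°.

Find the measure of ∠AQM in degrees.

1. ∠AKQ = 106°  [vertical angles at K]
2. ∠PAQ = 54°  [same arc QP]
3. ∠AQM = 20°  [△AKQ]

∠AQM = 20°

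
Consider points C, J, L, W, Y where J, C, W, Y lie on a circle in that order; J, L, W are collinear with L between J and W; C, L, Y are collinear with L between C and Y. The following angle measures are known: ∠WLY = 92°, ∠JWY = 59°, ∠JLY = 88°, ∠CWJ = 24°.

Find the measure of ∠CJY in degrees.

1. ∠JCY = 59°  [same arc JY]
2. ∠CYJ = 24°  [same arc JC]
3. ∠CJY = 97°  [△JCY]

∠CJY = 97°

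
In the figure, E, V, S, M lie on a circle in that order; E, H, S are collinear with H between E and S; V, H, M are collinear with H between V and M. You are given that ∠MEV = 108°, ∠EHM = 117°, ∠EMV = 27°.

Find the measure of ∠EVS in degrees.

∠EVS = 81°

1. ∠EVM = 45°  [△EVM]
2. ∠MES = 36°  [△EHM]
3. ∠ESM = 45°  [same arc EM]
4. ∠EMS = 99°  [△ESM]
5. ∠EVS = 81°  [cyclic EVSM, opposite ∠V+∠M]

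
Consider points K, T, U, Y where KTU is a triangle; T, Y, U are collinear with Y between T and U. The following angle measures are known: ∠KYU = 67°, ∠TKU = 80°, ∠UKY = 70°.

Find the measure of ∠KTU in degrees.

∠KTU = 57°

1. ∠KUY = 43°  [△KYU]
2. ∠KUT = 43°  [Y on ray UT]
3. ∠KTU = 57°  [△KTU]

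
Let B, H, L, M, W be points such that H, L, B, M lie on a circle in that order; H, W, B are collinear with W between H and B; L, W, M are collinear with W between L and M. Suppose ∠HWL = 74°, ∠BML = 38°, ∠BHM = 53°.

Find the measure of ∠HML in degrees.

1. ∠BWM = 74°  [vertical angles at W]
2. ∠HWM = 106°  [linear pair at W on HB]
3. ∠HML = 21°  [△HWM]

∠HML = 21°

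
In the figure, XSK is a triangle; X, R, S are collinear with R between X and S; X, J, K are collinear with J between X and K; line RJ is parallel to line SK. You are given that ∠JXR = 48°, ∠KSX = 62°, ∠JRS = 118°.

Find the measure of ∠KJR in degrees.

1. ∠KXS = 48°  [R on XS, J on XK]
2. ∠SKX = 70°  [△XSK]
3. ∠RJX = 70°  [RJ∥SK, corresponding at J]
4. ∠KJR = 110°  [linear pair at J on XK]

∠KJR = 110°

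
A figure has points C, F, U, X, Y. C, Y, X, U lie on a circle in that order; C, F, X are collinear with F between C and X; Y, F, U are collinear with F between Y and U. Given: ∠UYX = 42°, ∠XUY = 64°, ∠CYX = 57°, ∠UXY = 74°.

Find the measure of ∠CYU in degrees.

∠CYU = 15°

1. ∠XCY = 64°  [same arc YX]
2. ∠CXY = 59°  [△CYX]
3. ∠UCY = 106°  [cyclic CYXU, opposite ∠C+∠X]
4. ∠CUY = 59°  [same arc CY]
5. ∠CYU = 15°  [△CYU]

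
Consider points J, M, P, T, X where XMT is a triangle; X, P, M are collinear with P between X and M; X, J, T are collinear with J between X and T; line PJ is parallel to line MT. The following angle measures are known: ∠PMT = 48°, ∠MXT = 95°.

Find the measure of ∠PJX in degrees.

1. ∠TMX = 48°  [P on ray MX]
2. ∠MTX = 37°  [△XMT]
3. ∠PJX = 37°  [PJ∥MT, corresponding at J]

∠PJX = 37°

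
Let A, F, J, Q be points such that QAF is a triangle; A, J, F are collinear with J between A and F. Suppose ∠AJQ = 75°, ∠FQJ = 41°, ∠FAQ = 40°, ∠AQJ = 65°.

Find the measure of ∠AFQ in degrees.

1. ∠FJQ = 105°  [linear pair at J on AF]
2. ∠JFQ = 34°  [△QJF]
3. ∠AFQ = 34°  [J on ray FA]

∠AFQ = 34°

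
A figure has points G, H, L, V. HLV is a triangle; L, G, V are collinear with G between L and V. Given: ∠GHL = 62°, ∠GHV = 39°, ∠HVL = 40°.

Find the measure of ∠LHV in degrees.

1. ∠GVH = 40°  [G on ray VL]
2. ∠HGV = 101°  [△HGV]
3. ∠HGL = 79°  [linear pair at G on LV]
4. ∠GLH = 39°  [△HLG]
5. ∠HLV = 39°  [G on ray LV]
6. ∠LHV = 101°  [△HLV]

∠LHV = 101°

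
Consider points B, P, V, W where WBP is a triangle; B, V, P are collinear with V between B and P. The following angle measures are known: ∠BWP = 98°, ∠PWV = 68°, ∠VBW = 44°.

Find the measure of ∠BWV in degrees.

1. ∠PBW = 44°  [V on ray BP]
2. ∠BPW = 38°  [△WBP]
3. ∠VPW = 38°  [V on ray PB]
4. ∠PVW = 74°  [△WVP]
5. ∠BVW = 106°  [linear pair at V on BP]
6. ∠BWV = 30°  [△WBV]

∠BWV = 30°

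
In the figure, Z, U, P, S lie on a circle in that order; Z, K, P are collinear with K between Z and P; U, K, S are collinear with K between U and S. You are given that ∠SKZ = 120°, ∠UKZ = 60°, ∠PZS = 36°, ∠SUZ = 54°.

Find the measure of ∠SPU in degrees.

1. ∠PKS = 60°  [linear pair at K on ZP]
2. ∠PUS = 36°  [same arc PS]
3. ∠SPZ = 54°  [same arc ZS]
4. ∠PSU = 66°  [△PKS]
5. ∠SPU = 78°  [△UPS]

∠SPU = 78°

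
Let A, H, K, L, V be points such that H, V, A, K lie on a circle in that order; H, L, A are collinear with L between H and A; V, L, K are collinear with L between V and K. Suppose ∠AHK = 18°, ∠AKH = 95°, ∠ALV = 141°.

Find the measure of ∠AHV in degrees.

1. ∠AVK = 18°  [same arc AK]
2. ∠AVH = 85°  [cyclic HVAK, opposite ∠V+∠K]
3. ∠HAV = 21°  [△VLA]
4. ∠AHV = 74°  [△HVA]

∠AHV = 74°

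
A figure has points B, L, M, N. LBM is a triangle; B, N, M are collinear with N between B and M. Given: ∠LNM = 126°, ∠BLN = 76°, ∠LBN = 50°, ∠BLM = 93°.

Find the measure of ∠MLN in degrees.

∠MLN = 17°

1. ∠LBM = 50°  [N on ray BM]
2. ∠BML = 37°  [△LBM]
3. ∠LMN = 37°  [N on ray MB]
4. ∠MLN = 17°  [△LNM]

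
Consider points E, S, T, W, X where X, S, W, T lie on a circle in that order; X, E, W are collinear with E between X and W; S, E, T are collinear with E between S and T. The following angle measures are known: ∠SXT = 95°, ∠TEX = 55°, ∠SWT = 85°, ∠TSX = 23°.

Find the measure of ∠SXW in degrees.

1. ∠SEW = 55°  [vertical angles at E]
2. ∠SEX = 125°  [linear pair at E on XW]
3. ∠SXW = 32°  [△XES]

∠SXW = 32°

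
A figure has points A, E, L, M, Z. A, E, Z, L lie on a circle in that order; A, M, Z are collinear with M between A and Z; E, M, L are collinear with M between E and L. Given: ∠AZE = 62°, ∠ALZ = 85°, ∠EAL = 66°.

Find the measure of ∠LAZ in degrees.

1. ∠ALE = 62°  [same arc AE]
2. ∠AEL = 52°  [△AEL]
3. ∠AZL = 52°  [same arc AL]
4. ∠LAZ = 43°  [△AZL]

∠LAZ = 43°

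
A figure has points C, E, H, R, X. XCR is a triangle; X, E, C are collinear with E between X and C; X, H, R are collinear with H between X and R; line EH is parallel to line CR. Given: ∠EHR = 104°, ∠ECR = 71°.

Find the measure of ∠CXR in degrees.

1. ∠EHX = 76°  [linear pair at H on XR]
2. ∠RCX = 71°  [E on ray CX]
3. ∠CRX = 76°  [EH∥CR, corresponding at H]
4. ∠CXR = 33°  [△XCR]

∠CXR = 33°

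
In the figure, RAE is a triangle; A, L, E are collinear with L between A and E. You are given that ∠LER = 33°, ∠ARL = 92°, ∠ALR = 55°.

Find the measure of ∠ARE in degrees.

1. ∠AER = 33°  [L on ray EA]
2. ∠LAR = 33°  [△RAL]
3. ∠EAR = 33°  [L on ray AE]
4. ∠ARE = 114°  [△RAE]

∠ARE = 114°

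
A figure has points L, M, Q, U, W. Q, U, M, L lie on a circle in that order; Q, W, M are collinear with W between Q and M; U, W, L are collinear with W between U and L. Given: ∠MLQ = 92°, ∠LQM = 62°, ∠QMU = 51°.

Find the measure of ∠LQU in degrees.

1. ∠LMQ = 26°  [△QML]
2. ∠QLU = 51°  [same arc QU]
3. ∠LUQ = 26°  [same arc QL]
4. ∠LQU = 103°  [△QUL]

∠LQU = 103°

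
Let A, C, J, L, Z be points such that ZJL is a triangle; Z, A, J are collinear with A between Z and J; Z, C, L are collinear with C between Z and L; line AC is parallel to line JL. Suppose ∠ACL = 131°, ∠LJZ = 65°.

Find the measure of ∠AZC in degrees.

∠AZC = 66°

1. ∠ACZ = 49°  [linear pair at C on ZL]
2. ∠CAZ = 65°  [AC∥JL, corresponding at A]
3. ∠AZC = 66°  [△ZAC]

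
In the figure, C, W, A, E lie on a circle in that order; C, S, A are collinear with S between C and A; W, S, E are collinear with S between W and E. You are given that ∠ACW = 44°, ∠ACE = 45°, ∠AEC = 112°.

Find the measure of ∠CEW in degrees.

∠CEW = 68°

1. ∠AEW = 44°  [same arc WA]
2. ∠AWE = 45°  [same arc AE]
3. ∠CAE = 23°  [△CAE]
4. ∠EAW = 91°  [△WAE]
5. ∠CWE = 23°  [same arc CE]
6. ∠ECW = 89°  [cyclic CWAE, opposite ∠C+∠A]
7. ∠CEW = 68°  [△CWE]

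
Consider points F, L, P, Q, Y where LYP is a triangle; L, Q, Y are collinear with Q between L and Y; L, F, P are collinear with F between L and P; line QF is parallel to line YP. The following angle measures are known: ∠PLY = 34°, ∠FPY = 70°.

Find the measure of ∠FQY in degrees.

1. ∠LPY = 70°  [F on ray PL]
2. ∠LYP = 76°  [△LYP]
3. ∠FQL = 76°  [QF∥YP, corresponding at Q]
4. ∠FQY = 104°  [linear pair at Q on LY]

∠FQY = 104°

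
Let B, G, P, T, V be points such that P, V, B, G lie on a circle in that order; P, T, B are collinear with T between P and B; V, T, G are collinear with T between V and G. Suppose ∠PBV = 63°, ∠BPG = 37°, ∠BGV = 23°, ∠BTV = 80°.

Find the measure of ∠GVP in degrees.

∠GVP = 57°

1. ∠BPV = 23°  [same arc VB]
2. ∠PTV = 100°  [linear pair at T on PB]
3. ∠GVP = 57°  [△PTV]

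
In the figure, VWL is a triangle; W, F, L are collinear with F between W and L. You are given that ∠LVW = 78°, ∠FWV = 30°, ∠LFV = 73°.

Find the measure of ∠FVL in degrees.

1. ∠LWV = 30°  [F on ray WL]
2. ∠VLW = 72°  [△VWL]
3. ∠FLV = 72°  [F on ray LW]
4. ∠FVL = 35°  [△VFL]

∠FVL = 35°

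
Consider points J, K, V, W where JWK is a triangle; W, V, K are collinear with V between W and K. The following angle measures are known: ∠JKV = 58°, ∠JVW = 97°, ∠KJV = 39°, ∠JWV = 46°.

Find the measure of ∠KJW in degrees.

∠KJW = 76°

1. ∠JKW = 58°  [V on ray KW]
2. ∠JWK = 46°  [V on ray WK]
3. ∠KJW = 76°  [△JWK]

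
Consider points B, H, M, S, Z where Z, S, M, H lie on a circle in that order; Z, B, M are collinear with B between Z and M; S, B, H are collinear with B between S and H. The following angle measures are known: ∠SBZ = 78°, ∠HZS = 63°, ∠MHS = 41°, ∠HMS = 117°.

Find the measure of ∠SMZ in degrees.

∠SMZ = 56°

1. ∠MBS = 102°  [linear pair at B on ZM]
2. ∠HSM = 22°  [△SMH]
3. ∠SMZ = 56°  [△SBM]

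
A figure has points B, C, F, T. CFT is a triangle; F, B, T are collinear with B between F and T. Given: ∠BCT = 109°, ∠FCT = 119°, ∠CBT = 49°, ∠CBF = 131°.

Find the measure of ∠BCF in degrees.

1. ∠BTC = 22°  [△CBT]
2. ∠CTF = 22°  [B on ray TF]
3. ∠CFT = 39°  [△CFT]
4. ∠BFC = 39°  [B on ray FT]
5. ∠BCF = 10°  [△CFB]

∠BCF = 10°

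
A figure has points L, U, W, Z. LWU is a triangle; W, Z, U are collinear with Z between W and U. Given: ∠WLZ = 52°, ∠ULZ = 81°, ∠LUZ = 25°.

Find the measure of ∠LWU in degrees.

∠LWU = 22°

1. ∠LZU = 74°  [△LZU]
2. ∠LZW = 106°  [linear pair at Z on WU]
3. ∠LWZ = 22°  [△LWZ]
4. ∠LWU = 22°  [Z on ray WU]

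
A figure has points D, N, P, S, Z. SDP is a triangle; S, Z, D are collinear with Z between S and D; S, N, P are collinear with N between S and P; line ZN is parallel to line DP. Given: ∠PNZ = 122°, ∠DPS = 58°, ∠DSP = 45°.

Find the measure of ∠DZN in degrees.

1. ∠SNZ = 58°  [linear pair at N on SP]
2. ∠NSZ = 45°  [Z on SD, N on SP]
3. ∠NZS = 77°  [△SZN]
4. ∠DZN = 103°  [linear pair at Z on SD]

∠DZN = 103°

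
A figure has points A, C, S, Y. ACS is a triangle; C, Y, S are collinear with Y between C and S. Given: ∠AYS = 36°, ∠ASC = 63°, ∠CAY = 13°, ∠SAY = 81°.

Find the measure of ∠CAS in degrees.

1. ∠AYC = 144°  [linear pair at Y on CS]
2. ∠ACY = 23°  [△ACY]
3. ∠ACS = 23°  [Y on ray CS]
4. ∠CAS = 94°  [△ACS]

∠CAS = 94°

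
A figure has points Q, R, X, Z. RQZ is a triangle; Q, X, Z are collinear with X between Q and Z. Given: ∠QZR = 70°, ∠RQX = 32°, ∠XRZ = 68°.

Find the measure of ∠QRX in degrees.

1. ∠RZX = 70°  [X on ray ZQ]
2. ∠RXZ = 42°  [△RXZ]
3. ∠QXR = 138°  [linear pair at X on QZ]
4. ∠QRX = 10°  [△RQX]

∠QRX = 10°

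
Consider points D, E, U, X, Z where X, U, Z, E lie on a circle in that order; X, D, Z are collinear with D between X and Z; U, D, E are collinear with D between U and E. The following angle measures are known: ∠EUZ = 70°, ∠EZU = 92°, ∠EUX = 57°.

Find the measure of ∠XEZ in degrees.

∠XEZ = 53°

1. ∠EXZ = 70°  [same arc ZE]
2. ∠EZX = 57°  [same arc XE]
3. ∠XEZ = 53°  [△XZE]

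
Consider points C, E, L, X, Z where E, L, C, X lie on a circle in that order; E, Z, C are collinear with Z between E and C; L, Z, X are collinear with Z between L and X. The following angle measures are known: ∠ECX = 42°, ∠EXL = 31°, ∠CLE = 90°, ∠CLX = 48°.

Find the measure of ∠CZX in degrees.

∠CZX = 79°

1. ∠ELX = 42°  [same arc EX]
2. ∠ECL = 31°  [same arc EL]
3. ∠CEL = 59°  [△ELC]
4. ∠EZL = 79°  [△EZL]
5. ∠CZX = 79°  [vertical angles at Z]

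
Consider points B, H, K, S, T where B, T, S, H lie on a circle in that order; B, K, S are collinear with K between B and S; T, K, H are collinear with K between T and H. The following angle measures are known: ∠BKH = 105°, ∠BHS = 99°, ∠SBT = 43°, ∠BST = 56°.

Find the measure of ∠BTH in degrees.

∠BTH = 62°

1. ∠SKT = 105°  [vertical angles at K]
2. ∠BKT = 75°  [linear pair at K on BS]
3. ∠BTH = 62°  [△BKT]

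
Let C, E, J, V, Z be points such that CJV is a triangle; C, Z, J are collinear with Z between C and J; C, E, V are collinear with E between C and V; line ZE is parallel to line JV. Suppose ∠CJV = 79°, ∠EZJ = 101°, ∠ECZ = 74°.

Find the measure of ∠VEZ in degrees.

1. ∠CZE = 79°  [ZE∥JV, corresponding at Z]
2. ∠CEZ = 27°  [△CZE]
3. ∠VEZ = 153°  [linear pair at E on CV]

∠VEZ = 153°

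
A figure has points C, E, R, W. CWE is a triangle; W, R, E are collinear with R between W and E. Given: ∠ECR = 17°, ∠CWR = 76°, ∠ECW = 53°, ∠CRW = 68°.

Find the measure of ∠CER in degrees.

1. ∠CWE = 76°  [R on ray WE]
2. ∠CEW = 51°  [△CWE]
3. ∠CER = 51°  [R on ray EW]

∠CER = 51°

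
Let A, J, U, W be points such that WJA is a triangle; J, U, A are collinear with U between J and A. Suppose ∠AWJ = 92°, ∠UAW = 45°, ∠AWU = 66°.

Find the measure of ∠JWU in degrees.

∠JWU = 26°

1. ∠AUW = 69°  [△WUA]
2. ∠JAW = 45°  [U on ray AJ]
3. ∠JUW = 111°  [linear pair at U on JA]
4. ∠AJW = 43°  [△WJA]
5. ∠UJW = 43°  [U on ray JA]
6. ∠JWU = 26°  [△WJU]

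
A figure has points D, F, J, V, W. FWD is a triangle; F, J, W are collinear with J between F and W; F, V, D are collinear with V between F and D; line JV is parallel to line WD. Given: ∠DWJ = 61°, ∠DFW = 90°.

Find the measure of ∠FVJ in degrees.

1. ∠DWF = 61°  [J on ray WF]
2. ∠FDW = 29°  [△FWD]
3. ∠FVJ = 29°  [JV∥WD, corresponding at V]

∠FVJ = 29°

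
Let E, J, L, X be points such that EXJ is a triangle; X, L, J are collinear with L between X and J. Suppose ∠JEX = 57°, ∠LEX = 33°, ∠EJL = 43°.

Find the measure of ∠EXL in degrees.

1. ∠EJX = 43°  [L on ray JX]
2. ∠EXJ = 80°  [△EXJ]
3. ∠EXL = 80°  [L on ray XJ]

∠EXL = 80°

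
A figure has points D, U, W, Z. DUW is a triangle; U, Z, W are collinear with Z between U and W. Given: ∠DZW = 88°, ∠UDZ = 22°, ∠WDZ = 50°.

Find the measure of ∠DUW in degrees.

∠DUW = 66°

1. ∠DZU = 92°  [linear pair at Z on UW]
2. ∠DUZ = 66°  [△DUZ]
3. ∠DUW = 66°  [Z on ray UW]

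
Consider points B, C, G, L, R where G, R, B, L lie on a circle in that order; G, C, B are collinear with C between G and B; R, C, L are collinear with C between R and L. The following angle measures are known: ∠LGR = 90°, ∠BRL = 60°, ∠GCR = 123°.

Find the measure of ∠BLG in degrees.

∠BLG = 93°

1. ∠LBR = 90°  [cyclic GRBL, opposite ∠G+∠B]
2. ∠BGL = 60°  [same arc BL]
3. ∠BLR = 30°  [△RBL]
4. ∠BCL = 123°  [vertical angles at C]
5. ∠GBL = 27°  [△BCL]
6. ∠BLG = 93°  [△GBL]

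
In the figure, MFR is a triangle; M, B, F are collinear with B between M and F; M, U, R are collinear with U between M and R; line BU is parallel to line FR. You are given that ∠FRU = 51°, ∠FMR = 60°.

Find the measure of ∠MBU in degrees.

1. ∠FRM = 51°  [U on ray RM]
2. ∠MFR = 69°  [△MFR]
3. ∠MBU = 69°  [BU∥FR, corresponding at B]

∠MBU = 69°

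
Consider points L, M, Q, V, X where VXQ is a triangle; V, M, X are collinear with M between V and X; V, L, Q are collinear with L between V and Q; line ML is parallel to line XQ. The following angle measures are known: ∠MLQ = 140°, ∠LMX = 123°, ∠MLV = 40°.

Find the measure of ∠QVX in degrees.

1. ∠LMV = 57°  [linear pair at M on VX]
2. ∠LVM = 83°  [△VML]
3. ∠QVX = 83°  [M on VX, L on VQ]

∠QVX = 83°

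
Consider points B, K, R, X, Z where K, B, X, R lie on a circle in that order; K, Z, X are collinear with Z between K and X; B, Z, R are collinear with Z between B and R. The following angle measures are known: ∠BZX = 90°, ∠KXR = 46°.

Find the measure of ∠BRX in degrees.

∠BRX = 44°

1. ∠KZR = 90°  [vertical angles at Z]
2. ∠RZX = 90°  [linear pair at Z on KX]
3. ∠BRX = 44°  [△XZR]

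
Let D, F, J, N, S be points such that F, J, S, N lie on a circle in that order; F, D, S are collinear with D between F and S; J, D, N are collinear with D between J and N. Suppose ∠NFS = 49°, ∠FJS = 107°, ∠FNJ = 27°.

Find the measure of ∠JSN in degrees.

1. ∠NJS = 49°  [same arc SN]
2. ∠FDN = 104°  [△FDN]
3. ∠FNS = 73°  [cyclic FJSN, opposite ∠J+∠N]
4. ∠NDS = 76°  [linear pair at D on FS]
5. ∠FSN = 58°  [△FSN]
6. ∠JNS = 46°  [△SDN]
7. ∠JSN = 85°  [△JSN]

∠JSN = 85°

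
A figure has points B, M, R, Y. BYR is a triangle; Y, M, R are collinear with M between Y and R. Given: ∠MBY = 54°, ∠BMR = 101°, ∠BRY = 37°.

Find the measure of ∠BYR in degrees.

∠BYR = 47°

1. ∠BMY = 79°  [linear pair at M on YR]
2. ∠BYM = 47°  [△BYM]
3. ∠BYR = 47°  [M on ray YR]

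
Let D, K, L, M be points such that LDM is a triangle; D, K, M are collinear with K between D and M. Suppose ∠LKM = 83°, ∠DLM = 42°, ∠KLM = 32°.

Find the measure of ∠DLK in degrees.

1. ∠KML = 65°  [△LKM]
2. ∠DKL = 97°  [linear pair at K on DM]
3. ∠DML = 65°  [K on ray MD]
4. ∠LDM = 73°  [△LDM]
5. ∠KDL = 73°  [K on ray DM]
6. ∠DLK = 10°  [△LDK]

∠DLK = 10°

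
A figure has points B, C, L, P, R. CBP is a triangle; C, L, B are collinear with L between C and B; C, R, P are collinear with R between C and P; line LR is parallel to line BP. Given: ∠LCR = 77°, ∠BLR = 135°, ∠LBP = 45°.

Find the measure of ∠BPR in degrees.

∠BPR = 58°

1. ∠BCP = 77°  [L on CB, R on CP]
2. ∠CBP = 45°  [L on ray BC]
3. ∠BPC = 58°  [△CBP]
4. ∠BPR = 58°  [R on ray PC]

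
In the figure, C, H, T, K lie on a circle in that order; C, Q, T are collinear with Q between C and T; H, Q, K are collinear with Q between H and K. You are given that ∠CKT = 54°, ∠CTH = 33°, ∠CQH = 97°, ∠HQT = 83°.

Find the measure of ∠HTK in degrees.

∠HTK = 95°

1. ∠CHT = 126°  [cyclic CHTK, opposite ∠H+∠K]
2. ∠HCT = 21°  [△CHT]
3. ∠KHT = 64°  [△HQT]
4. ∠HKT = 21°  [same arc HT]
5. ∠HTK = 95°  [△HTK]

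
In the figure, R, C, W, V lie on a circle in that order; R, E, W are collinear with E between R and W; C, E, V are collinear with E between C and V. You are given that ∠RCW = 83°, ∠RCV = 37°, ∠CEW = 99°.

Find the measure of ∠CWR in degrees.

∠CWR = 35°

1. ∠RVW = 97°  [cyclic RCWV, opposite ∠C+∠V]
2. ∠RWV = 37°  [same arc RV]
3. ∠REV = 99°  [vertical angles at E]
4. ∠VRW = 46°  [△RWV]
5. ∠CVR = 35°  [△REV]
6. ∠CWR = 35°  [same arc RC]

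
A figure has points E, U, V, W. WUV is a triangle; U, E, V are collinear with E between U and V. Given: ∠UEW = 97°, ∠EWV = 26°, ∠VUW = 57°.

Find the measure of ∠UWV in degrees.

∠UWV = 52°

1. ∠VEW = 83°  [linear pair at E on UV]
2. ∠EVW = 71°  [△WEV]
3. ∠UVW = 71°  [E on ray VU]
4. ∠UWV = 52°  [△WUV]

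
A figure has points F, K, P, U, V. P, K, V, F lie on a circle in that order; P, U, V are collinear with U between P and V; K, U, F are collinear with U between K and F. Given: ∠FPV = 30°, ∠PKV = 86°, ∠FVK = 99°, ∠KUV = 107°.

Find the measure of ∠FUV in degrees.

1. ∠FKV = 30°  [same arc VF]
2. ∠PFV = 94°  [cyclic PKVF, opposite ∠K+∠F]
3. ∠KFV = 51°  [△KVF]
4. ∠FVP = 56°  [△PVF]
5. ∠FUV = 73°  [△VUF]

∠FUV = 73°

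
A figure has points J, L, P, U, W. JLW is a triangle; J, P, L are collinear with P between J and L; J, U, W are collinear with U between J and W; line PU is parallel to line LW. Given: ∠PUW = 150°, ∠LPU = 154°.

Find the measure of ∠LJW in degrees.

1. ∠JUP = 30°  [linear pair at U on JW]
2. ∠JPU = 26°  [linear pair at P on JL]
3. ∠PJU = 124°  [△JPU]
4. ∠LJW = 124°  [P on JL, U on JW]

∠LJW = 124°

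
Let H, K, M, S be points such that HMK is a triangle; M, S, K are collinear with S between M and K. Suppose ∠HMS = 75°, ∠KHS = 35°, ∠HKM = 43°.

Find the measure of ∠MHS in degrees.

1. ∠HKS = 43°  [S on ray KM]
2. ∠HSK = 102°  [△HSK]
3. ∠HSM = 78°  [linear pair at S on MK]
4. ∠MHS = 27°  [△HMS]

∠MHS = 27°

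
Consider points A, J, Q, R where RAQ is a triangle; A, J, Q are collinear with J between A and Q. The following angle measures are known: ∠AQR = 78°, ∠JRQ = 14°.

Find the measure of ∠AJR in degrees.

∠AJR = 92°

1. ∠JQR = 78°  [J on ray QA]
2. ∠QJR = 88°  [△RJQ]
3. ∠AJR = 92°  [linear pair at J on AQ]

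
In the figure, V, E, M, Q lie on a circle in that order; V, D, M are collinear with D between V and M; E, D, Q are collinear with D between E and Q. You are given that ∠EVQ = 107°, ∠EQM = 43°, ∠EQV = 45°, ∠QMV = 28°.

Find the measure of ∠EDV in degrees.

1. ∠QEV = 28°  [△VEQ]
2. ∠EVM = 43°  [same arc EM]
3. ∠EDV = 109°  [△VDE]

∠EDV = 109°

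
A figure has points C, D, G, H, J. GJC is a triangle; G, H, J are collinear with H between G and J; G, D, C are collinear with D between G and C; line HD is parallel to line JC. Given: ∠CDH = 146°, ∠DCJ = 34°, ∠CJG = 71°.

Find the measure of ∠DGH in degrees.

1. ∠GDH = 34°  [linear pair at D on GC]
2. ∠DHG = 71°  [HD∥JC, corresponding at H]
3. ∠DGH = 75°  [△GHD]

∠DGH = 75°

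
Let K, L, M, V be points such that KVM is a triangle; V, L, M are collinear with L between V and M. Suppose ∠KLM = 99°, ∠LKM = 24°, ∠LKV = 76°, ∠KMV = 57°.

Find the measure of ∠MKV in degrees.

∠MKV = 100°

1. ∠KLV = 81°  [linear pair at L on VM]
2. ∠KVL = 23°  [△KVL]
3. ∠KVM = 23°  [L on ray VM]
4. ∠MKV = 100°  [△KVM]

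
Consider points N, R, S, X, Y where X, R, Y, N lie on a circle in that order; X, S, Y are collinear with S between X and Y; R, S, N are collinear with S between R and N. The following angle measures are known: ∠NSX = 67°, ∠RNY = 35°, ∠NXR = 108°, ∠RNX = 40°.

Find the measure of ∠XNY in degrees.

1. ∠NSY = 113°  [linear pair at S on XY]
2. ∠NXY = 73°  [△XSN]
3. ∠NYX = 32°  [△YSN]
4. ∠XNY = 75°  [△XYN]

∠XNY = 75°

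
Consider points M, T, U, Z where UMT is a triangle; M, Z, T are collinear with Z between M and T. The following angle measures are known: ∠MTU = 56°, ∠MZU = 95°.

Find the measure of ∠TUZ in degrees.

∠TUZ = 39°

1. ∠UTZ = 56°  [Z on ray TM]
2. ∠TZU = 85°  [linear pair at Z on MT]
3. ∠TUZ = 39°  [△UZT]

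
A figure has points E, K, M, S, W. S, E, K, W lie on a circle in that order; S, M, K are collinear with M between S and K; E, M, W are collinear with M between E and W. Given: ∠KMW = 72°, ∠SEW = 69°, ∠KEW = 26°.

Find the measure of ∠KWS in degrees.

∠KWS = 85°

1. ∠SKW = 69°  [same arc SW]
2. ∠KSW = 26°  [same arc KW]
3. ∠KWS = 85°  [△SKW]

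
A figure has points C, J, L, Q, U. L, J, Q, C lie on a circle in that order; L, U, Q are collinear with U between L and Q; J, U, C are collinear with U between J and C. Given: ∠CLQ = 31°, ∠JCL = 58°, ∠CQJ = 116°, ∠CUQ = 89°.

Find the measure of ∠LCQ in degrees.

∠LCQ = 91°

1. ∠CJQ = 31°  [same arc QC]
2. ∠JCQ = 33°  [△JQC]
3. ∠CQL = 58°  [△QUC]
4. ∠LCQ = 91°  [△LQC]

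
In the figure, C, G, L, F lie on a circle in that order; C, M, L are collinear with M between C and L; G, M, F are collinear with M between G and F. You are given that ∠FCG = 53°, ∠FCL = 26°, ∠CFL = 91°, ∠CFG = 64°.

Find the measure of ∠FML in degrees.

1. ∠FLG = 127°  [cyclic CGLF, opposite ∠C+∠L]
2. ∠FGL = 26°  [same arc LF]
3. ∠CLF = 63°  [△CLF]
4. ∠GFL = 27°  [△GLF]
5. ∠FML = 90°  [△LMF]

∠FML = 90°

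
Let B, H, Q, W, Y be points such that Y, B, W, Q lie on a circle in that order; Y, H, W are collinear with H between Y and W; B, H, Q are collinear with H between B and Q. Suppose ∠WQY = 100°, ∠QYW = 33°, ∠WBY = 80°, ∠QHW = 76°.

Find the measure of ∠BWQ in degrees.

1. ∠QWY = 47°  [△YWQ]
2. ∠QBW = 33°  [same arc WQ]
3. ∠BQW = 57°  [△WHQ]
4. ∠BWQ = 90°  [△BWQ]

∠BWQ = 90°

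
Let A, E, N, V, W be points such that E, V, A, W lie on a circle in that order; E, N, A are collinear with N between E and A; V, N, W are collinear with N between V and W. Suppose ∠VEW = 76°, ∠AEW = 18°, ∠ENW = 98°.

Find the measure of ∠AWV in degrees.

1. ∠VAW = 104°  [cyclic EVAW, opposite ∠E+∠A]
2. ∠AVW = 18°  [same arc AW]
3. ∠AWV = 58°  [△VAW]

∠AWV = 58°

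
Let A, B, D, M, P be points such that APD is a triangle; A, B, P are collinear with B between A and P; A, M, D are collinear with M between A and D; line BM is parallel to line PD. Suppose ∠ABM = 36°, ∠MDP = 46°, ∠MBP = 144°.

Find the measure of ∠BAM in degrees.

1. ∠APD = 36°  [BM∥PD, corresponding at B]
2. ∠ADP = 46°  [M on ray DA]
3. ∠DAP = 98°  [△APD]
4. ∠BAM = 98°  [B on AP, M on AD]

∠BAM = 98°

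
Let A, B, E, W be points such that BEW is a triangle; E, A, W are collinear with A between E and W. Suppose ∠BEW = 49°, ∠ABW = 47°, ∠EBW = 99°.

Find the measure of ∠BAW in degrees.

1. ∠BWE = 32°  [△BEW]
2. ∠AWB = 32°  [A on ray WE]
3. ∠BAW = 101°  [△BAW]

∠BAW = 101°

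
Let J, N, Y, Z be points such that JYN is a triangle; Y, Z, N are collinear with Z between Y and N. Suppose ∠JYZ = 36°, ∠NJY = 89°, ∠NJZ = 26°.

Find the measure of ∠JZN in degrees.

1. ∠JYN = 36°  [Z on ray YN]
2. ∠JNY = 55°  [△JYN]
3. ∠JNZ = 55°  [Z on ray NY]
4. ∠JZN = 99°  [△JZN]

∠JZN = 99°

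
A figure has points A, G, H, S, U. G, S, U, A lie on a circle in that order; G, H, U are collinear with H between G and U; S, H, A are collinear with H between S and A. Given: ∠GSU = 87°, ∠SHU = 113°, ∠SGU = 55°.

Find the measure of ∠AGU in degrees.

∠AGU = 29°

1. ∠GUS = 38°  [△GSU]
2. ∠AHG = 113°  [vertical angles at H]
3. ∠GAS = 38°  [same arc GS]
4. ∠AGU = 29°  [△GHA]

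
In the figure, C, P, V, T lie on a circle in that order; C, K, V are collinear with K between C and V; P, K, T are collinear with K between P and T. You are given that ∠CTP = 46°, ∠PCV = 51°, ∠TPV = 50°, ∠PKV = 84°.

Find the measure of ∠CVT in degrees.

1. ∠CVP = 46°  [same arc CP]
2. ∠CPV = 83°  [△CPV]
3. ∠TCV = 50°  [same arc VT]
4. ∠CTV = 97°  [cyclic CPVT, opposite ∠P+∠T]
5. ∠CVT = 33°  [△CVT]

∠CVT = 33°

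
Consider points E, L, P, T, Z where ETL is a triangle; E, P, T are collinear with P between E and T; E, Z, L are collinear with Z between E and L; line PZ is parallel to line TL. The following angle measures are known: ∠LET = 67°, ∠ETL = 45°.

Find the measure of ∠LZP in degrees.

1. ∠ELT = 68°  [△ETL]
2. ∠EZP = 68°  [PZ∥TL, corresponding at Z]
3. ∠LZP = 112°  [linear pair at Z on EL]

∠LZP = 112°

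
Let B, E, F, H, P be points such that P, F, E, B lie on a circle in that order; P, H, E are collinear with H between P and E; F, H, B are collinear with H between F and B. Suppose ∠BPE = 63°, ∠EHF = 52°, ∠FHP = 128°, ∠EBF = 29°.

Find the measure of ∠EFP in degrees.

1. ∠BFE = 63°  [same arc EB]
2. ∠FEP = 65°  [△FHE]
3. ∠EPF = 29°  [same arc FE]
4. ∠EFP = 86°  [△PFE]

∠EFP = 86°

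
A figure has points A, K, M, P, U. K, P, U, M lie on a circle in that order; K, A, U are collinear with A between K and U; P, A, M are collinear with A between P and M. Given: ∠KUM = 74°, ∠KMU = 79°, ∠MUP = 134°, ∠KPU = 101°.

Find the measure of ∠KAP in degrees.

1. ∠KPM = 74°  [same arc KM]
2. ∠MKU = 27°  [△KUM]
3. ∠MKP = 46°  [cyclic KPUM, opposite ∠K+∠U]
4. ∠KMP = 60°  [△KPM]
5. ∠MPU = 27°  [same arc UM]
6. ∠KUP = 60°  [same arc KP]
7. ∠PAU = 93°  [△PAU]
8. ∠KAP = 87°  [linear pair at A on KU]

∠KAP = 87°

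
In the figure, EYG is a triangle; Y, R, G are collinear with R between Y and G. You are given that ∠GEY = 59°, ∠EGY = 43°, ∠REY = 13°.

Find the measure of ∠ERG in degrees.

1. ∠EYG = 78°  [△EYG]
2. ∠EYR = 78°  [R on ray YG]
3. ∠ERY = 89°  [△EYR]
4. ∠ERG = 91°  [linear pair at R on YG]

∠ERG = 91°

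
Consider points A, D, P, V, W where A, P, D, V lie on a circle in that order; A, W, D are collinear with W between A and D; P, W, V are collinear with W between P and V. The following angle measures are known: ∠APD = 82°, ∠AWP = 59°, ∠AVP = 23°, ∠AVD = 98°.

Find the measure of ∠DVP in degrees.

∠DVP = 75°

1. ∠ADP = 23°  [same arc AP]
2. ∠DAP = 75°  [△APD]
3. ∠DVP = 75°  [same arc PD]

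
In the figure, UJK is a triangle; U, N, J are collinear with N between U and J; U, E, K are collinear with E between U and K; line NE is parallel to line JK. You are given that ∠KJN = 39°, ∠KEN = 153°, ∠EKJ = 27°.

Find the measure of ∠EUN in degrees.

∠EUN = 114°

1. ∠KJU = 39°  [N on ray JU]
2. ∠NEU = 27°  [linear pair at E on UK]
3. ∠ENU = 39°  [NE∥JK, corresponding at N]
4. ∠EUN = 114°  [△UNE]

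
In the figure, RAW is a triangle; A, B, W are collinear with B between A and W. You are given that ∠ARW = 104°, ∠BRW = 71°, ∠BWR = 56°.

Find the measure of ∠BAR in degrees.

∠BAR = 20°

1. ∠AWR = 56°  [B on ray WA]
2. ∠RAW = 20°  [△RAW]
3. ∠BAR = 20°  [B on ray AW]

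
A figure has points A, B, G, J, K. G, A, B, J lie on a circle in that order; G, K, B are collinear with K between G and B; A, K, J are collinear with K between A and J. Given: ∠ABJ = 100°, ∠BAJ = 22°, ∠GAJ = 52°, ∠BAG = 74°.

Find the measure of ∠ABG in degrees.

∠ABG = 48°

1. ∠AGJ = 80°  [cyclic GABJ, opposite ∠G+∠B]
2. ∠AJG = 48°  [△GAJ]
3. ∠ABG = 48°  [same arc GA]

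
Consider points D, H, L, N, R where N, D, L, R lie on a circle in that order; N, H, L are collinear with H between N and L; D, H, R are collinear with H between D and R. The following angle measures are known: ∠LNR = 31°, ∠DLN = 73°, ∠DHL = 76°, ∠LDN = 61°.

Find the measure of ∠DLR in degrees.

∠DLR = 103°

1. ∠LDR = 31°  [same arc LR]
2. ∠DNL = 46°  [△NDL]
3. ∠DRL = 46°  [same arc DL]
4. ∠DLR = 103°  [△DLR]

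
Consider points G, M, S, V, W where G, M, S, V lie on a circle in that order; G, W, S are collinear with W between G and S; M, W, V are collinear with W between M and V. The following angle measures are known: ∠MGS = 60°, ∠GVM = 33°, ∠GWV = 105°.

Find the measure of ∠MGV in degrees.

∠MGV = 102°

1. ∠MVS = 60°  [same arc MS]
2. ∠SWV = 75°  [linear pair at W on GS]
3. ∠GSV = 45°  [△SWV]
4. ∠GMV = 45°  [same arc GV]
5. ∠MGV = 102°  [△GMV]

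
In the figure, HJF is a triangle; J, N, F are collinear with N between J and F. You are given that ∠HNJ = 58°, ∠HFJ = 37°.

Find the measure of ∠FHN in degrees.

∠FHN = 21°

1. ∠FNH = 122°  [linear pair at N on JF]
2. ∠HFN = 37°  [N on ray FJ]
3. ∠FHN = 21°  [△HNF]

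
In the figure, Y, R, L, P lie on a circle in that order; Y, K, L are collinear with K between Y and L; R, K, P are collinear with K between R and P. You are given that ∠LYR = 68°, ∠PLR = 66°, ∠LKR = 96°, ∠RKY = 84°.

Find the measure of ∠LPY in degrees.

1. ∠LPR = 68°  [same arc RL]
2. ∠LRP = 46°  [△RLP]
3. ∠LKP = 84°  [vertical angles at K]
4. ∠PLY = 28°  [△LKP]
5. ∠LYP = 46°  [same arc LP]
6. ∠LPY = 106°  [△YLP]

∠LPY = 106°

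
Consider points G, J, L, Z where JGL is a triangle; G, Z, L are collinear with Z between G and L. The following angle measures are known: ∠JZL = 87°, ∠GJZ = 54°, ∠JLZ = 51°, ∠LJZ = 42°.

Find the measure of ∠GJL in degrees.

∠GJL = 96°

1. ∠GZJ = 93°  [linear pair at Z on GL]
2. ∠JGZ = 33°  [△JGZ]
3. ∠GLJ = 51°  [Z on ray LG]
4. ∠JGL = 33°  [Z on ray GL]
5. ∠GJL = 96°  [△JGL]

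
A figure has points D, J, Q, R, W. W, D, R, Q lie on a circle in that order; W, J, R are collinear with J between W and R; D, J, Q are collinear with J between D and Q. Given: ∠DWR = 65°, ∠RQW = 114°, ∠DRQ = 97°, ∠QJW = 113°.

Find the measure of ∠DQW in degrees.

∠DQW = 49°

1. ∠RDW = 66°  [cyclic WDRQ, opposite ∠D+∠Q]
2. ∠DRW = 49°  [△WDR]
3. ∠DQW = 49°  [same arc WD]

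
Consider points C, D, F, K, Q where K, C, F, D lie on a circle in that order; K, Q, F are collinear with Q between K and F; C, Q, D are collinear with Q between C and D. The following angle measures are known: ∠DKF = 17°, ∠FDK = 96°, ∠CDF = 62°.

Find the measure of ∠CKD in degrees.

∠CKD = 79°

1. ∠DCF = 17°  [same arc FD]
2. ∠CFD = 101°  [△CFD]
3. ∠CKD = 79°  [cyclic KCFD, opposite ∠K+∠F]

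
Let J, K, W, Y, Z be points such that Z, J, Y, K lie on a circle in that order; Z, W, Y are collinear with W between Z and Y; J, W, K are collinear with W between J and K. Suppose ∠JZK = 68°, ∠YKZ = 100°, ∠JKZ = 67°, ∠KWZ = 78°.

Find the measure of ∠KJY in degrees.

1. ∠JYZ = 67°  [same arc ZJ]
2. ∠JWY = 78°  [vertical angles at W]
3. ∠KJY = 35°  [△JWY]

∠KJY = 35°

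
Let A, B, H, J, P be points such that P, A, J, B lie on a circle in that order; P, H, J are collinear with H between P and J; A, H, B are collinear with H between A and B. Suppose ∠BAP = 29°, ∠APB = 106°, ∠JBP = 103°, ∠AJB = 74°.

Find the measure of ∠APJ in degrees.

∠APJ = 58°

1. ∠ABP = 45°  [△PAB]
2. ∠JAP = 77°  [cyclic PAJB, opposite ∠A+∠B]
3. ∠AJP = 45°  [same arc PA]
4. ∠APJ = 58°  [△PAJ]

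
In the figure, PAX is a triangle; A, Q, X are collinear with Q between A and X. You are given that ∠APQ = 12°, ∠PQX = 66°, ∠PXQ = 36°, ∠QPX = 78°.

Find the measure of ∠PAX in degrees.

∠PAX = 54°

1. ∠AQP = 114°  [linear pair at Q on AX]
2. ∠PAQ = 54°  [△PAQ]
3. ∠PAX = 54°  [Q on ray AX]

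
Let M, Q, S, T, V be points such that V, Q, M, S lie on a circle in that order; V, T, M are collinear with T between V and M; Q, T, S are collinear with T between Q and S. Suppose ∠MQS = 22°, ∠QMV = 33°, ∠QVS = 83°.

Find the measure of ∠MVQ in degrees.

1. ∠MTQ = 125°  [△QTM]
2. ∠QSV = 33°  [same arc VQ]
3. ∠SQV = 64°  [△VQS]
4. ∠QTV = 55°  [linear pair at T on VM]
5. ∠MVQ = 61°  [△VTQ]

∠MVQ = 61°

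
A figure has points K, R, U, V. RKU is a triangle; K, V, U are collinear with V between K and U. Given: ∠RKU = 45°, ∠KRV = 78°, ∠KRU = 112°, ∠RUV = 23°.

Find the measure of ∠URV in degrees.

∠URV = 34°

1. ∠RKV = 45°  [V on ray KU]
2. ∠KVR = 57°  [△RKV]
3. ∠RVU = 123°  [linear pair at V on KU]
4. ∠URV = 34°  [△RVU]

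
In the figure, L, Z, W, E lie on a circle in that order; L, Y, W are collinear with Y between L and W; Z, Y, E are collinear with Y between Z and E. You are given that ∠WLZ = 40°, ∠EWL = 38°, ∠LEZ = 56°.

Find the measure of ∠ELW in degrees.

1. ∠WEZ = 40°  [same arc ZW]
2. ∠EYW = 102°  [△WYE]
3. ∠EYL = 78°  [linear pair at Y on LW]
4. ∠ELW = 46°  [△LYE]

∠ELW = 46°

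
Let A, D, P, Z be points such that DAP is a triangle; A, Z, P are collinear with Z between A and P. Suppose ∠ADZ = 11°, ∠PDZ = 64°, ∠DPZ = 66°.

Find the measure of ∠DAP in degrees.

∠DAP = 39°

1. ∠DZP = 50°  [△DZP]
2. ∠AZD = 130°  [linear pair at Z on AP]
3. ∠DAZ = 39°  [△DAZ]
4. ∠DAP = 39°  [Z on ray AP]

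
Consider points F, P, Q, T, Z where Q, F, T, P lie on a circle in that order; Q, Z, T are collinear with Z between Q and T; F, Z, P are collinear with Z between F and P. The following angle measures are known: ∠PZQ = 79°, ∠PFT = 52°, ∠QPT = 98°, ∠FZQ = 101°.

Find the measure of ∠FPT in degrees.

1. ∠PZT = 101°  [linear pair at Z on QT]
2. ∠PQT = 52°  [same arc TP]
3. ∠PTQ = 30°  [△QTP]
4. ∠FPT = 49°  [△TZP]

∠FPT = 49°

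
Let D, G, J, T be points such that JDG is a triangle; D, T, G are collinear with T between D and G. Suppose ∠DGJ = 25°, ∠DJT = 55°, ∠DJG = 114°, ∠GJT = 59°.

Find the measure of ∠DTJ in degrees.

∠DTJ = 84°

1. ∠JGT = 25°  [T on ray GD]
2. ∠GTJ = 96°  [△JTG]
3. ∠DTJ = 84°  [linear pair at T on DG]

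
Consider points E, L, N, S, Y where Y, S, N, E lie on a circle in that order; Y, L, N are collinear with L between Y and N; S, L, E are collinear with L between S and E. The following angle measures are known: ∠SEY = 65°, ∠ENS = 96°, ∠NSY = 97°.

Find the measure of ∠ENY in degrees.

1. ∠EYS = 84°  [cyclic YSNE, opposite ∠Y+∠N]
2. ∠ESY = 31°  [△YSE]
3. ∠ENY = 31°  [same arc YE]

∠ENY = 31°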